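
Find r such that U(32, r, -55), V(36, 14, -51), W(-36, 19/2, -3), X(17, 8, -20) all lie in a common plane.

The points are coplanar iff UV · (UW × UX) = 0.
Expanding, this is linear in r: (-1320)r + (20460) = 0.
So r = 31/2.

31/2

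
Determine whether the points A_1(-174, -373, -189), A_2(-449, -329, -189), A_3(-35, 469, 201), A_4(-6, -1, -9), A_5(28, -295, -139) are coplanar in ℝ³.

The plane through A_1, A_2, A_3 has normal n = A_1A_2 × A_1A_3 = (17160, 107250, -237666) and equation n·P = 1928784.
Checking the remaining points: n·A_4 = 1928784, n·A_5 = 1877304.
Since n·A_5 = 1877304 ≠ 1928784, A_5 is off the plane and the points are not all coplanar.

No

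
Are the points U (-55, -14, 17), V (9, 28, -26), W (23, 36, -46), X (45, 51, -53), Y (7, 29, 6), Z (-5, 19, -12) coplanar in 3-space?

No

The plane through U, V, W has normal n = UV × UW = (-496, 678, -76) and equation n·P = 16496.
Checking the remaining points: n·X = 16286, n·Y = 15734, n·Z = 16274.
Since n·X = 16286 ≠ 16496, X is off the plane and the points are not all coplanar.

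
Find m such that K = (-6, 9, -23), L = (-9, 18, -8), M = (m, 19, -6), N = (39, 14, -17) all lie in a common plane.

Normal to plane KLN: n = (-21, 693, -420); plane equation n·P = 16023.
Requiring n·M = 16023: (-21)m + (15687) = 16023.
So m = -16.

-16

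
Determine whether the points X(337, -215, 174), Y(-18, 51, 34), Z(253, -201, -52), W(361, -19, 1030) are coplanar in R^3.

No

The four points are coplanar iff the 3×3 determinant with rows XY, XZ, XW is zero.
Rows: (-355, 266, -140), (-84, 14, -226), (24, 196, 856).
Expanding along the first row: (-355)(56280) − (266)(-66480) + (-140)(-16800) = 56280.
Nonzero ⇒ not coplanar.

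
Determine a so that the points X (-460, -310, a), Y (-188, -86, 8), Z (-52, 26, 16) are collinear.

-8

Direction YZ = (136, 112, 8). From the x-coordinate of X, the parameter along the line is τ = (-460 − (-188))/136 = -2.
Then a = 8 + (-2)·(8) = -8.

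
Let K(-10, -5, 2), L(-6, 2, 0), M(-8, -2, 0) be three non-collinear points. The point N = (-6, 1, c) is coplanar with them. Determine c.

The plane through K, L, M has equation −8x + 4y − 2z = 56.
Substituting N: (-2)c + (52) = 56, so c = -2.

-2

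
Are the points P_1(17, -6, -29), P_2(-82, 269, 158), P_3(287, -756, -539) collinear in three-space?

P_1P_2 = (-99, 275, 187), P_1P_3 = (270, -750, -510).
Each component of P_1P_3 is -30/11 times the corresponding component of P_1P_2, so P_1P_3 = -30/11·P_1P_2 and the points are collinear.

Yes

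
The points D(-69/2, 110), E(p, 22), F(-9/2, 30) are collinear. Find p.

The three points are collinear iff det[DE; DF] = 0.
This determinant is linear in p: (-80)p + (-120) = 0, so p = -3/2.

-3/2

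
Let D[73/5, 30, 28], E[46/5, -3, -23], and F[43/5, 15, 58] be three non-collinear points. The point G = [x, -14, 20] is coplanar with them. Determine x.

17/5

Coplanarity requires DE · (DF × DG) = 0.
DE = (-27/5, -33, -51), DF = (-6, -15, 30); the triple product is linear in x with coefficient -1755 and constant term 5967.
Setting it to zero: x = 17/5.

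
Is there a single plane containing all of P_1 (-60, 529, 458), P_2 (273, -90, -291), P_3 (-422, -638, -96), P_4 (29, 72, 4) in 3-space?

No

With P_1 as base: P_1P_2 = (333, -619, -749), P_1P_3 = (-362, -1167, -554), P_1P_4 = (89, -457, -454).
P_1P_3 × P_1P_4 = (276640, -213654, 269297).
P_1P_2 · (P_1P_3 × P_1P_4) = 22669493.
Since 22669493 ≠ 0, the four points are not coplanar.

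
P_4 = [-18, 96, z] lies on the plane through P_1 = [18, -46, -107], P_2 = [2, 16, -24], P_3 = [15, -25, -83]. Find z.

A normal to the plane is n = P_1P_2 × P_1P_3 = (-255, 135, -150).
P_4 lies in the plane iff n · P_1P_4 = 0.
This gives (-150)z + (12300) = 0, so z = 82.

82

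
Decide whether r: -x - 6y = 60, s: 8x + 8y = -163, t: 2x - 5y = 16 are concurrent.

Lines aᵢx + bᵢy = cᵢ with pairwise distinct directions are concurrent exactly when det[aᵢ bᵢ cᵢ] = 0.
Here the determinant is 51.
Nonzero, so no common point exists.

No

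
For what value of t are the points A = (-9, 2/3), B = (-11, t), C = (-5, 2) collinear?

Collinearity: (B − A) must be parallel to (C − A) = (4, 4/3).
Cross-multiplying the components: (t − 2/3)·(4) = (-2)·(4/3).
Solving gives t = 0.

0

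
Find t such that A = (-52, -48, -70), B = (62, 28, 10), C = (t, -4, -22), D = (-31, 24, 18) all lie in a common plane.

Coplanarity ⇔ det[AB; AC; AD] = 0.
Expanding, this is linear in t: (-928)t + (1856) = 0.
So t = 2.

2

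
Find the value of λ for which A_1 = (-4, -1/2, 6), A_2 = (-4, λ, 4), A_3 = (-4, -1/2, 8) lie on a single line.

Collinearity requires A_1A_2 × A_1A_3 = 0; each component is linear in λ.
The x-component gives (2)λ + (1) = 0, so λ = -1/2.
The remaining components then also vanish.

-1/2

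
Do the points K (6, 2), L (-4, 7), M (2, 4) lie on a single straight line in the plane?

KL = (-10, 5), KM = (-4, 2).
det[KL; KM] = (-10)(2) − (5)(-4) = 0.
The determinant is zero, so the points are collinear.

Yes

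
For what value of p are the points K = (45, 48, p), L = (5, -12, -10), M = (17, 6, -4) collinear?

10

Direction LM = (12, 18, 6). From the x-coordinate of K, the parameter along the line is τ = (45 − 5)/12 = 10/3.
Then p = (-10) + 10/3·(6) = 10.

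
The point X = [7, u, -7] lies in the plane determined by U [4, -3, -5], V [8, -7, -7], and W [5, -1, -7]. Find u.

-5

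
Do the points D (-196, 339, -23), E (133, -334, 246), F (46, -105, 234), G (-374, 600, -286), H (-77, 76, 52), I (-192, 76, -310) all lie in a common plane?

The plane through D, E, F has normal n = DE × DF = (-53525, -19455, 16790) and equation n·P = 3509485.
Checking the remaining points: n·G = 3543410, n·H = 3515925, n·I = 3593320.
Since n·G = 3543410 ≠ 3509485, G is off the plane and the points are not all coplanar.

No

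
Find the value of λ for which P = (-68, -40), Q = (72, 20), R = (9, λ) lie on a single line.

Collinearity: (R − P) must be parallel to (Q − P) = (140, 60).
Cross-multiplying the components: (λ − (-40))·(140) = (77)·(60).
Solving gives λ = -7.

-7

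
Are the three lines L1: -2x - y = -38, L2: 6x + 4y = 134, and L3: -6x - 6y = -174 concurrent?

The three lines meet at one point iff the augmented coefficient matrix [aᵢ bᵢ cᵢ] has rank < 3, i.e. its determinant vanishes.
Here the determinant is 0.
It vanishes, so the lines are concurrent at (9, 20).

Yes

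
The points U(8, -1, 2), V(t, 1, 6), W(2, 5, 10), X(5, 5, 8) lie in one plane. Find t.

4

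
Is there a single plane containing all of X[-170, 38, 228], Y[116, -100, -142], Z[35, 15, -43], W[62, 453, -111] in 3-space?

A normal to the plane through X, Y, Z is n = XY × XZ = (28888, 1656, 21712).
The plane has equation n·P = 102304. For W: n·W = 131192.
131192 ≠ 102304, so W is off the plane.

No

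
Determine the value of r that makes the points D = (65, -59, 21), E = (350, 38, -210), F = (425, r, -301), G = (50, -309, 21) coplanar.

-545

Normal to plane DEG: n = (-57750, 3465, -69795); plane equation n·P = -5423880.
Requiring n·F = -5423880: (3465)r + (-3535455) = -5423880.
So r = -545.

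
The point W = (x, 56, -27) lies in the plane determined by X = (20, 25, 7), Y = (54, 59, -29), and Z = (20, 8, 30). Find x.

The plane through X, Y, Z has equation 170x − 782y − 578z = -20196.
Substituting W: (170)x + (-28186) = -20196, so x = 47.

47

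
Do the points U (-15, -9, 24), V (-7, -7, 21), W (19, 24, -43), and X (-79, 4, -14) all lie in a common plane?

The four points are coplanar iff the 3×3 determinant with rows UV, UW, UX is zero.
Rows: (8, 2, -3), (34, 33, -67), (-64, 13, -38).
Expanding along the first row: (8)(-383) − (2)(-5580) + (-3)(2554) = 434.
Nonzero ⇒ not coplanar.

No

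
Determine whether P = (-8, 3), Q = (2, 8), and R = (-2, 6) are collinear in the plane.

Yes

PQ = (10, 5), PR = (6, 3).
Twice the signed area of △PQR is (10)(3) − (5)(6) = 0.
The triangle is degenerate (zero area), so the points are collinear.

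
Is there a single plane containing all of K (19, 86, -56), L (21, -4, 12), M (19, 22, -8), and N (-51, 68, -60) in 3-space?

Yes

The four points are coplanar iff the 3×3 determinant with rows KL, KM, KN is zero.
Rows: (2, -90, 68), (0, -64, 48), (-70, -18, -4).
Expanding along the first row: (2)(1120) − (-90)(3360) + (68)(-4480) = 0.
Zero determinant ⇒ coplanar.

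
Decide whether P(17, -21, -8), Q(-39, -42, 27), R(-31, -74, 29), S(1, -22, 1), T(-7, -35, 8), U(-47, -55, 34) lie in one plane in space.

The plane through P, Q, R has normal n = PQ × PR = (1078, 392, 1960) and equation n·X = -5586.
Checking the remaining points: n·S = -5586, n·T = -5586, n·U = -5586.
All equal -5586, so all 6 points lie in one plane.

Yes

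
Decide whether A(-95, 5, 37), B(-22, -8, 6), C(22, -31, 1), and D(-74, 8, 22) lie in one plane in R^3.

The four points are coplanar iff the 3×3 determinant with rows AB, AC, AD is zero.
Rows: (73, -13, -31), (117, -36, -36), (21, 3, -15).
Expanding along the first row: (73)(648) − (-13)(-999) + (-31)(1107) = 0.
Zero determinant ⇒ coplanar.

Yes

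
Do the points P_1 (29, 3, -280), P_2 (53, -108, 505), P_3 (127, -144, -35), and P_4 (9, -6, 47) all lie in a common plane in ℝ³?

The four points are coplanar iff the 3×3 determinant with rows P_1P_2, P_1P_3, P_1P_4 is zero.
Rows: (24, -111, 785), (98, -147, 245), (-20, -9, 327).
Expanding along the first row: (24)(-45864) − (-111)(36946) + (785)(-3822) = 0.
Zero determinant ⇒ coplanar.

Yes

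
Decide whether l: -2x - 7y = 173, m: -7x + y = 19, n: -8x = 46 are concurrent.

The three lines meet at one point iff the augmented coefficient matrix [aᵢ bᵢ cᵢ] has rank < 3, i.e. its determinant vanishes.
Here the determinant is 102.
Nonzero, so no common point exists.

No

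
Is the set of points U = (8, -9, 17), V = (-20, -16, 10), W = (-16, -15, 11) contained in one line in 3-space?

Yes

UV = (-28, -7, -7), UW = (-24, -6, -6).
UV × UW = (0, 0, 0).
The cross product vanishes, so the three points are collinear.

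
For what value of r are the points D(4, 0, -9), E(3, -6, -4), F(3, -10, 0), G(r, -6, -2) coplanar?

The points are coplanar iff DE · (DF × DG) = 0.
Expanding, this is linear in r: (-4)r + (20) = 0.
So r = 5.

5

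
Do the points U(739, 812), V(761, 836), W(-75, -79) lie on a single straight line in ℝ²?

No

UV = (22, 24), UW = (-814, -891).
det[UV; UW] = (22)(-891) − (24)(-814) = -66.
The determinant is nonzero, so they are not collinear.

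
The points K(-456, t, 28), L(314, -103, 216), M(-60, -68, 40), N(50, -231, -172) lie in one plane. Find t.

70

The points are coplanar iff KL · (KM × KN) = 0.
Expanding, this is linear in t: (98648)t + (-6905360) = 0.
So t = 70.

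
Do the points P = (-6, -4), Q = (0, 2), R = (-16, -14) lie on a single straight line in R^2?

Yes

PQ = (6, 6), PR = (-10, -10).
Checking proportionality: PR = -5/3·PQ, so the vectors are parallel and the points are collinear.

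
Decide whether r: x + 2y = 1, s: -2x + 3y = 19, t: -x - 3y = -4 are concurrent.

Intersecting r and s: solving the 2×2 system gives (x, y) = (-5, 3).
Substitute into t: (-1)(-5) + (-3)(3) = -4.
This equals -4, so (-5, 3) lies on all three lines and they are concurrent.

Yes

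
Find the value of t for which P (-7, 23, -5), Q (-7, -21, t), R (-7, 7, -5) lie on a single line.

-5

Collinearity requires PQ × PR = 0; each component is linear in t.
The x-component gives (16)t + (80) = 0, so t = -5.
The remaining components then also vanish.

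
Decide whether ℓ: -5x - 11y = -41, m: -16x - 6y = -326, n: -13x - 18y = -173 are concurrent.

No

Intersecting ℓ and m: solving the 2×2 system gives (x, y) = (1670/73, -487/73).
Substitute into n: (-13)(1670/73) + (-18)(-487/73) = -12944/73.
But n requires -173 ≠ -12944/73, so the three lines have no common point.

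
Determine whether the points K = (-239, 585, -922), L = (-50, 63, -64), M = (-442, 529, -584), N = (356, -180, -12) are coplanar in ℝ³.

No

A normal to the plane through K, L, M is n = KL × KM = (-128388, -238056, -116550).
The plane has equation n·P = -1118928. For N: n·N = -1457448.
-1457448 ≠ -1118928, so N is off the plane.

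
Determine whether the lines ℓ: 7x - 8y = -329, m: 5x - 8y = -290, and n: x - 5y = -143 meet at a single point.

No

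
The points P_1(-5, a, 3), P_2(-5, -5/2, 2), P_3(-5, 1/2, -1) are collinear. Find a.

-7/2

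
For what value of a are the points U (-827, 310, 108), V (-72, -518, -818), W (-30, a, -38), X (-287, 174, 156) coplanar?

-30

Coplanarity ⇔ det[UV; UW; UX] = 0.
Expanding, this is linear in a: (536280)a + (16088400) = 0.
So a = -30.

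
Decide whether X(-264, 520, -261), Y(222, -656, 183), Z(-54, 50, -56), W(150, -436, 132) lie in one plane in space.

No

With X as base: XY = (486, -1176, 444), XZ = (210, -470, 205), XW = (414, -956, 393).
XZ × XW = (11270, 2340, -6180).
XY · (XZ × XW) = -18540.
Since -18540 ≠ 0, the four points are not coplanar.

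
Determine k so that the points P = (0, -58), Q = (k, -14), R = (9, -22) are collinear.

Collinearity: (Q − P) must be parallel to (R − P) = (9, 36).
Cross-multiplying the components: (k − 0)·(36) = (44)·(9).
Solving gives k = 11.

11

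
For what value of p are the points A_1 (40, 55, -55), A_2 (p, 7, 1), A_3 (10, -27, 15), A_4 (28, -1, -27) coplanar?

16

Normal to plane A_1A_3A_4: n = (1624, 0, 696); plane equation n·P = 26680.
Requiring n·A_2 = 26680: (1624)p + (696) = 26680.
So p = 16.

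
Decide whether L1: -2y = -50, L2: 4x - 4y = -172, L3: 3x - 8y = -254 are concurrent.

Yes

Lines aᵢx + bᵢy = cᵢ with pairwise distinct directions are concurrent exactly when det[aᵢ bᵢ cᵢ] = 0.
Here the determinant is 0.
It vanishes, so the lines are concurrent at (-18, 25).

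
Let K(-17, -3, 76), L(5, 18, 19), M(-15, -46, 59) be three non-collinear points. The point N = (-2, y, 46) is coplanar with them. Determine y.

A normal to the plane is n = KL × KM = (-2808, 260, -988).
N lies in the plane iff n · KN = 0.
This gives (260)y + (-11700) = 0, so y = 45.

45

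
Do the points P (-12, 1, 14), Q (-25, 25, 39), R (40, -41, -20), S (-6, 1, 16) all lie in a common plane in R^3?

Yes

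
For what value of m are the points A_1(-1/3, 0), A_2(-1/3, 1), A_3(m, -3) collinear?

Collinearity: (A_3 − A_1) must be parallel to (A_2 − A_1) = (0, 1).
Cross-multiplying the components: (m − (-1/3))·(1) = (-3)·(0).
Solving gives m = -1/3.

-1/3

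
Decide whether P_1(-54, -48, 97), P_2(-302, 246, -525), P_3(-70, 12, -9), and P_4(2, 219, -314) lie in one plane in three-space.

No

With P_1 as base: P_1P_2 = (-248, 294, -622), P_1P_3 = (-16, 60, -106), P_1P_4 = (56, 267, -411).
P_1P_3 × P_1P_4 = (3642, -12512, -7632).
P_1P_2 · (P_1P_3 × P_1P_4) = 165360.
Since 165360 ≠ 0, the four points are not coplanar.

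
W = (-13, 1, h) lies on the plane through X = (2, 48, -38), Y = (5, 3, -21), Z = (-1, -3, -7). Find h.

The plane through X, Y, Z has equation −528x − 144y − 288z = 2976.
Substituting W: (-288)h + (6720) = 2976, so h = 13.

13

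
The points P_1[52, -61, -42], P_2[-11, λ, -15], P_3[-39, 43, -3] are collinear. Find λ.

11

Direction P_1P_3 = (-91, 104, 39). From the x-coordinate of P_2, the parameter along the line is τ = (-11 − 52)/(-91) = 9/13.
Then λ = (-61) + 9/13·(104) = 11.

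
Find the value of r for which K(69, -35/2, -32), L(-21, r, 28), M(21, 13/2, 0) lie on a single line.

Collinearity requires KL × KM = 0; each component is linear in r.
The x-component gives (32)r + (-880) = 0, so r = 55/2.
The remaining components then also vanish.

55/2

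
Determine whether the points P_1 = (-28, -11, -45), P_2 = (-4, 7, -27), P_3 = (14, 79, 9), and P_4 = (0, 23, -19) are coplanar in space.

Yes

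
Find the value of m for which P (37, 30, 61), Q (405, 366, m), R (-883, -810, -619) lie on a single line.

333

Collinearity requires PQ × PR = 0; each component is linear in m.
The x-component gives (840)m + (-279720) = 0, so m = 333.
The remaining components then also vanish.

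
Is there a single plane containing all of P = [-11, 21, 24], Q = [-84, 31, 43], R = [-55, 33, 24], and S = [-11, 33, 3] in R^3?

The four points are coplanar iff the 3×3 determinant with rows PQ, PR, PS is zero.
Rows: (-73, 10, 19), (-44, 12, 0), (0, 12, -21).
Expanding along the first row: (-73)(-252) − (10)(924) + (19)(-528) = -876.
Nonzero ⇒ not coplanar.

No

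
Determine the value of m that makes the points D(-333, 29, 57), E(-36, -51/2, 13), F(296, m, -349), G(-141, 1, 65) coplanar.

-297/2

The points are coplanar iff DE · (DF × DG) = 0.
Expanding, this is linear in m: (10824)m + (1607364) = 0.
So m = -297/2.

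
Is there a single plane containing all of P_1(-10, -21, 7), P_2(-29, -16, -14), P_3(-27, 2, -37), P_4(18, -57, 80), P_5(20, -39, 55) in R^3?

No

The plane through P_1, P_2, P_3 has normal n = P_1P_2 × P_1P_3 = (263, -479, -352) and equation n·P = 4965.
Checking the remaining points: n·P_4 = 3877, n·P_5 = 4581.
Since n·P_4 = 3877 ≠ 4965, P_4 is off the plane and the points are not all coplanar.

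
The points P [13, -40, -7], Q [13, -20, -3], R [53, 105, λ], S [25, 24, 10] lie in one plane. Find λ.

Normal to plane PQS: n = (84, 48, -240); plane equation n·X = 852.
Requiring n·R = 852: (-240)λ + (9492) = 852.
So λ = 36.

36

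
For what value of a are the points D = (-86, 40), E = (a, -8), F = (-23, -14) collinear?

Collinearity: (E − D) must be parallel to (F − D) = (63, -54).
Cross-multiplying the components: (a − (-86))·(-54) = (-48)·(63).
Solving gives a = -30.

-30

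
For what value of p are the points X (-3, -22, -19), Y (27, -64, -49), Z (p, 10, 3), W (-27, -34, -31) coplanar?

Normal to plane XYW: n = (144, 1080, -1368); plane equation n·P = 1800.
Requiring n·Z = 1800: (144)p + (6696) = 1800.
So p = -34.

-34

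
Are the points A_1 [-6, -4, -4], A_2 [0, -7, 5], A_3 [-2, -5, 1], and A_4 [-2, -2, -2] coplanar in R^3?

The four points are coplanar iff the 3×3 determinant with rows A_1A_2, A_1A_3, A_1A_4 is zero.
Rows: (6, -3, 9), (4, -1, 5), (4, 2, 2).
Expanding along the first row: (6)(-12) − (-3)(-12) + (9)(12) = 0.
Zero determinant ⇒ coplanar.

Yes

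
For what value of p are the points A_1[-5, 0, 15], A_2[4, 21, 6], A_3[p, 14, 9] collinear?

1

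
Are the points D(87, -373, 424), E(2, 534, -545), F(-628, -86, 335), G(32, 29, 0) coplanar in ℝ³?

A normal to the plane through D, E, F is n = DE × DF = (197380, 685270, 624110).
The plane has equation n·P = 26188990. For G: n·G = 26188990.
Equal, so G lies in the plane and all four are coplanar.

Yes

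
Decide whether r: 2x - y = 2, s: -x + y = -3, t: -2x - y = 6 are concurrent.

Yes

Intersecting r and s: solving the 2×2 system gives (x, y) = (-1, -4).
Substitute into t: (-2)(-1) + (-1)(-4) = 6.
This equals 6, so (-1, -4) lies on all three lines and they are concurrent.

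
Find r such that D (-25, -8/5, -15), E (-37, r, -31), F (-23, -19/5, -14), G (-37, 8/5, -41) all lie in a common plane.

33/5

Normal to plane DFG: n = (54, 40, -20); plane equation n·P = -1114.
Requiring n·E = -1114: (40)r + (-1378) = -1114.
So r = 33/5.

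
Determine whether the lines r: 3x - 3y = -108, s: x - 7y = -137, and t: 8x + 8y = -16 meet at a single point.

No

The three lines meet at one point iff the augmented coefficient matrix [aᵢ bᵢ cᵢ] has rank < 3, i.e. its determinant vanishes.
Here the determinant is -48.
Nonzero, so no common point exists.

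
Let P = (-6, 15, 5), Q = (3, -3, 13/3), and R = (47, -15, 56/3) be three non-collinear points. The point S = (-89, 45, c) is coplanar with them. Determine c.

-61/3

The plane through P, Q, R has equation −266x − (475/3)y + 684z = 2641.
Substituting S: (684)c + (16549) = 2641, so c = -61/3.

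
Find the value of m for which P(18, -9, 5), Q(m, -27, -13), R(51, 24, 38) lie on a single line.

0

Collinearity requires PQ × PR = 0; each component is linear in m.
The y-component gives (-33)m + (0) = 0, so m = 0.
The remaining components then also vanish.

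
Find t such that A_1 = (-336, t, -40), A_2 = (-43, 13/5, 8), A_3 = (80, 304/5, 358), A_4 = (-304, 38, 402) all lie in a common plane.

-131/5

Coplanarity ⇔ det[A_1A_2; A_1A_3; A_1A_4] = 0.
Expanding, this is linear in t: (139812)t + (18315372/5) = 0.
So t = -131/5.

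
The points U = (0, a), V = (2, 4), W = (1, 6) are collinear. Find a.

The three points are collinear iff det[UV; UW] = 0.
This determinant is linear in a: (-1)a + (8) = 0, so a = 8.

8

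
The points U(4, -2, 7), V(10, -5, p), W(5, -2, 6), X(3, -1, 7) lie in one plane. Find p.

4

Coplanarity ⇔ det[UV; UW; UX] = 0.
Expanding, this is linear in p: (1)p + (-4) = 0.
So p = 4.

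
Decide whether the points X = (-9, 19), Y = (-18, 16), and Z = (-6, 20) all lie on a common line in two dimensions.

XY = (-9, -3), XZ = (3, 1).
det[XY; XZ] = (-9)(1) − (-3)(3) = 0.
The determinant is zero, so the points are collinear.

Yes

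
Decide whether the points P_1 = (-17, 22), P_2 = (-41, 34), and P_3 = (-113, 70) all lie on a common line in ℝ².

Yes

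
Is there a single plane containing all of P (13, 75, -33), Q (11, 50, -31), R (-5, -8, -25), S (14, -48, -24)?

The four points are coplanar iff the 3×3 determinant with rows PQ, PR, PS is zero.
Rows: (-2, -25, 2), (-18, -83, 8), (1, -123, 9).
Expanding along the first row: (-2)(237) − (-25)(-170) + (2)(2297) = -130.
Nonzero ⇒ not coplanar.

No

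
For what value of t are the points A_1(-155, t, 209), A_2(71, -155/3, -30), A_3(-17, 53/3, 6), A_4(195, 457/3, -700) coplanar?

The points are coplanar iff A_1A_2 · (A_1A_3 × A_1A_4) = 0.
Expanding, this is linear in t: (54496)t + (-2997280) = 0.
So t = 55.

55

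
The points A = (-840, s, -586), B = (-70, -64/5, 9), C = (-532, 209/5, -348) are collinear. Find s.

391/5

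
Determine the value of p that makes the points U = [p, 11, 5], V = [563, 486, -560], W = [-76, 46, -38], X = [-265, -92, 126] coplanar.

The points are coplanar iff UV · (UW × UX) = 0.
Expanding, this is linear in p: (124)p + (8308) = 0.
So p = -67.

-67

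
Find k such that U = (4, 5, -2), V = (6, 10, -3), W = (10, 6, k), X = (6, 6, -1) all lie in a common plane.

2

Coplanarity ⇔ det[UV; UW; UX] = 0.
Expanding, this is linear in k: (8)k + (-16) = 0.
So k = 2.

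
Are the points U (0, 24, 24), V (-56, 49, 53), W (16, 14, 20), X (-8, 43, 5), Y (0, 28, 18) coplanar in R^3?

The plane through U, V, W has normal n = UV × UW = (190, 240, 160) and equation n·P = 9600.
Checking the remaining points: n·X = 9600, n·Y = 9600.
All equal 9600, so all 5 points lie in one plane.

Yes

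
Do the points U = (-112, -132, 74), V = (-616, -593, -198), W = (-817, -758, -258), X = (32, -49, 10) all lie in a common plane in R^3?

No

A normal to the plane through U, V, W is n = UV × UW = (-17220, 24432, -9501).
The plane has equation n·P = -1999458. For X: n·X = -1843218.
-1843218 ≠ -1999458, so X is off the plane.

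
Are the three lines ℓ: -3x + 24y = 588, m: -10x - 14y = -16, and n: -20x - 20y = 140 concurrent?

Lines aᵢx + bᵢy = cᵢ with pairwise distinct directions are concurrent exactly when det[aᵢ bᵢ cᵢ] = 0.
Here the determinant is 1080.
Nonzero, so no common point exists.

No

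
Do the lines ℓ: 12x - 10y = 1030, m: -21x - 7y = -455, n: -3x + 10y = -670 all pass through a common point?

Intersecting ℓ and m: solving the 2×2 system gives (x, y) = (40, -55).
Substitute into n: (-3)(40) + (10)(-55) = -670.
This equals -670, so (40, -55) lies on all three lines and they are concurrent.

Yes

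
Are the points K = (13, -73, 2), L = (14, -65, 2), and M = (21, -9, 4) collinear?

KL = (1, 8, 0), KM = (8, 64, 2).
Comparing components 2 and 3: (8)(2) − (0)(64) = 16 ≠ 0, so KL and KM are not parallel and the points are not collinear.

No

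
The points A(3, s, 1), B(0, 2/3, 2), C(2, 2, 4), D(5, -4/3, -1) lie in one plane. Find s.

0

Coplanarity ⇔ det[AB; AC; AD] = 0.
Expanding, this is linear in s: (-16)s + (0) = 0.
So s = 0.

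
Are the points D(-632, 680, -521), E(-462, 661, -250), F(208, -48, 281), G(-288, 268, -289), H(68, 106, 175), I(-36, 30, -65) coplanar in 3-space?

The plane through D, E, F has normal n = DE × DF = (182050, 91300, -107800) and equation n·P = 3192200.
Checking the remaining points: n·G = 3192200, n·H = 3192200, n·I = 3192200.
All equal 3192200, so all 6 points lie in one plane.

Yes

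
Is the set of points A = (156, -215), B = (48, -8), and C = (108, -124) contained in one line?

No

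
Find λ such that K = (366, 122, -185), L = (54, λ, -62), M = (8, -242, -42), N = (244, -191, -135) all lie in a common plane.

Normal to plane KMN: n = (26559, 454, 67646); plane equation n·P = -2738528.
Requiring n·L = -2738528: (454)λ + (-2759866) = -2738528.
So λ = 47.

47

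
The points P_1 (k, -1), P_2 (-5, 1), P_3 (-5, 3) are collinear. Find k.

The three points are collinear iff det[P_1P_2; P_1P_3] = 0.
This determinant is linear in k: (-2)k + (-10) = 0, so k = -5.

-5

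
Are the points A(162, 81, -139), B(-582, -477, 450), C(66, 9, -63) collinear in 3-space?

AB = (-744, -558, 589), AC = (-96, -72, 76).
Each component of AC is 4/31 times the corresponding component of AB, so AC = 4/31·AB and the points are collinear.

Yes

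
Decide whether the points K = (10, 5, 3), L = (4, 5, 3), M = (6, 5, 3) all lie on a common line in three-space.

KL = (-6, 0, 0), KM = (-4, 0, 0).
Each component of KM is 2/3 times the corresponding component of KL, so KM = 2/3·KL and the points are collinear.

Yes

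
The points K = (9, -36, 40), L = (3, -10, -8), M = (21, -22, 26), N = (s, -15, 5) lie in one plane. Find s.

Normal to plane KLM: n = (308, -660, -396); plane equation n·P = 10692.
Requiring n·N = 10692: (308)s + (7920) = 10692.
So s = 9.

9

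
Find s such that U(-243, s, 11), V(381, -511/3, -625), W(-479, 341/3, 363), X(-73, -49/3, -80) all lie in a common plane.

65/3

Coplanarity ⇔ det[UV; UW; UX] = 0.
Expanding, this is linear in s: (-20148)s + (436540) = 0.
So s = 65/3.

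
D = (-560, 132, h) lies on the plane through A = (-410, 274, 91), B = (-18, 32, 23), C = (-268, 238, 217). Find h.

A normal to the plane is n = AB × AC = (-32940, -59048, 20252).
D lies in the plane iff n · AD = 0.
This gives (20252)h + (11482884) = 0, so h = -567.

-567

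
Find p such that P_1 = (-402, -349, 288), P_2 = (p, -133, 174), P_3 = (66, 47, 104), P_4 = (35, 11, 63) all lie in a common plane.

-144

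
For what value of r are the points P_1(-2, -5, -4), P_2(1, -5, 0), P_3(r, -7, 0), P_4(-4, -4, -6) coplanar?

2

Coplanarity ⇔ det[P_1P_2; P_1P_3; P_1P_4] = 0.
Expanding, this is linear in r: (4)r + (-8) = 0.
So r = 2.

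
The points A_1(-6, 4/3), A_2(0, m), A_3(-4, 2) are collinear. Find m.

The three points are collinear iff det[A_1A_2; A_1A_3] = 0.
This determinant is linear in m: (-2)m + (20/3) = 0, so m = 10/3.

10/3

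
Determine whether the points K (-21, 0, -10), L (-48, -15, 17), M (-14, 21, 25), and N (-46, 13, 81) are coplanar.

Yes

The four points are coplanar iff the 3×3 determinant with rows KL, KM, KN is zero.
Rows: (-27, -15, 27), (7, 21, 35), (-25, 13, 91).
Expanding along the first row: (-27)(1456) − (-15)(1512) + (27)(616) = 0.
Zero determinant ⇒ coplanar.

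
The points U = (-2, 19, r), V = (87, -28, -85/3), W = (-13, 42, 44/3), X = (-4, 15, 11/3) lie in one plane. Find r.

14/3

The points are coplanar iff UV · (UW × UX) = 0.
Expanding, this is linear in r: (-2070)r + (9660) = 0.
So r = 14/3.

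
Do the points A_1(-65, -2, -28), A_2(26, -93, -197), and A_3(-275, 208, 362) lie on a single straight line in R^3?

A_1A_2 = (91, -91, -169), A_1A_3 = (-210, 210, 390).
A_1A_2 × A_1A_3 = (0, 0, 0).
The cross product vanishes, so the three points are collinear.

Yes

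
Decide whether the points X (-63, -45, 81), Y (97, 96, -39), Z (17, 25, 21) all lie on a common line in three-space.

XY = (160, 141, -120), XZ = (80, 70, -60).
Comparing components 2 and 3: (141)(-60) − (-120)(70) = -60 ≠ 0, so XY and XZ are not parallel and the points are not collinear.

No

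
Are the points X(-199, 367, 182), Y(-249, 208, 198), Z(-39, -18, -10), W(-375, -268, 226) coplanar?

A normal to the plane through X, Y, Z is n = XY × XZ = (36688, -7040, 44690).
The plane has equation n·P = -1751012. For W: n·W = -1771340.
-1771340 ≠ -1751012, so W is off the plane.

No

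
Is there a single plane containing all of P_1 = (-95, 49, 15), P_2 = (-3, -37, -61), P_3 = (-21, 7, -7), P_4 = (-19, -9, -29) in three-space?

Yes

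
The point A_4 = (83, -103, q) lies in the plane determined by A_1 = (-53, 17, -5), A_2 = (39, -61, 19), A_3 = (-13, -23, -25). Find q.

7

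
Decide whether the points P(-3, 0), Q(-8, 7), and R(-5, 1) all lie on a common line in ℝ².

No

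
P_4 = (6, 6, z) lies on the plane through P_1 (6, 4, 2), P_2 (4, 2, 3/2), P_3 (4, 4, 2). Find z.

5/2

The plane through P_1, P_2, P_3 has equation 1y − 4z = -4.
Substituting P_4: (-4)z + (6) = -4, so z = 5/2.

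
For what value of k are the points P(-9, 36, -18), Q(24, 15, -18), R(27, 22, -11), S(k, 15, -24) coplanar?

Normal to plane PQR: n = (-147, -231, 294); plane equation n·X = -12285.
Requiring n·S = -12285: (-147)k + (-10521) = -12285.
So k = 12.

12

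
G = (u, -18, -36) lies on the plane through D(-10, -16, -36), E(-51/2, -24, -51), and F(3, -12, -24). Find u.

The plane through D, E, F has equation −36x − 9y + 42z = -1008.
Substituting G: (-36)u + (-1350) = -1008, so u = -19/2.

-19/2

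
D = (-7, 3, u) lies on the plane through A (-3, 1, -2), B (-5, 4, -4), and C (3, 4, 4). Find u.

-6

A normal to the plane is n = AB × AC = (24, 0, -24).
D lies in the plane iff n · AD = 0.
This gives (-24)u + (-144) = 0, so u = -6.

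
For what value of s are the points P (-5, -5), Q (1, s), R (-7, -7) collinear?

1

The three points are collinear iff det[PQ; PR] = 0.
This determinant is linear in s: (2)s + (-2) = 0, so s = 1.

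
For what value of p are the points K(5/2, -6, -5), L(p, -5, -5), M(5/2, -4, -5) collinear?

5/2

Direction KM = (0, 2, 0). From the y-coordinate of L, the parameter along the line is τ = (-5 − (-6))/2 = 1/2.
Then p = 5/2 + 1/2·(0) = 5/2.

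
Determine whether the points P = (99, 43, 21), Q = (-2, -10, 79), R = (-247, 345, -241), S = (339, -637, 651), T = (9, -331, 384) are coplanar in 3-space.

Yes

The plane through P, Q, R has normal n = PQ × PR = (-3630, -46530, -48840) and equation n·X = -3385800.
Checking the remaining points: n·S = -3385800, n·T = -3385800.
All equal -3385800, so all 5 points lie in one plane.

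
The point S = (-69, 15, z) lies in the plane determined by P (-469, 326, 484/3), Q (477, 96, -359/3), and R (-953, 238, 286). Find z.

The plane through P, Q, R has equation −(160204/3)x + (54208/3)y − 194568z = -454476.
Substituting S: (-194568)z + (3955732) = -454476, so z = 68/3.

68/3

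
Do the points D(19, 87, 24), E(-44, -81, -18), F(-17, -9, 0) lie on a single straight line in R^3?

Yes

DE = (-63, -168, -42), DF = (-36, -96, -24).
Each component of DF is 4/7 times the corresponding component of DE, so DF = 4/7·DE and the points are collinear.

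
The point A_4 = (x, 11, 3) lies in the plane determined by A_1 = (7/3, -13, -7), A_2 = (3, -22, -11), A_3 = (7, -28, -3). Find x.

Coplanarity requires A_1A_2 · (A_1A_3 × A_1A_4) = 0.
A_1A_2 = (2/3, -9, -4), A_1A_3 = (14/3, -15, 4); the triple product is linear in x with coefficient -96 and constant term 32.
Setting it to zero: x = 1/3.

1/3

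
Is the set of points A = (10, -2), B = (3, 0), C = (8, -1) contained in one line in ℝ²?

AB = (-7, 2), AC = (-2, 1).
det[AB; AC] = (-7)(1) − (2)(-2) = -3.
The determinant is nonzero, so they are not collinear.

No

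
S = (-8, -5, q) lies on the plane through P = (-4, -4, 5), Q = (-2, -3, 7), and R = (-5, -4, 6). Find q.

Coplanarity requires PQ · (PR × PS) = 0.
PQ = (2, 1, 2), PR = (-1, 0, 1); the triple product is linear in q with coefficient 1 and constant term -5.
Setting it to zero: q = 5.

5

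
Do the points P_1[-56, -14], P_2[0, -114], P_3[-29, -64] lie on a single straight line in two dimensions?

P_1P_2 = (56, -100), P_1P_3 = (27, -50).
If collinear, P_1P_3 would be a scalar multiple of P_1P_2. But (56)·(-50) ≠ (-100)·(27) (difference -100), so they are not parallel; the points are not collinear.

No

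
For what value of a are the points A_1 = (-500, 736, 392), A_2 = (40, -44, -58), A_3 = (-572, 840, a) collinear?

452

Direction A_1A_2 = (540, -780, -450). From the x-coordinate of A_3, the parameter along the line is τ = (-572 − (-500))/540 = -2/15.
Then a = 392 + (-2/15)·(-450) = 452.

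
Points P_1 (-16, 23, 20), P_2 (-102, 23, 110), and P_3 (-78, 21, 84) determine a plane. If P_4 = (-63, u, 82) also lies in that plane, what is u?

52

A normal to the plane is n = P_1P_2 × P_1P_3 = (180, -76, 172).
P_4 lies in the plane iff n · P_1P_4 = 0.
This gives (-76)u + (3952) = 0, so u = 52.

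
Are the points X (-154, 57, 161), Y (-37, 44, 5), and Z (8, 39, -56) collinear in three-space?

XY = (117, -13, -156), XZ = (162, -18, -217).
Comparing components 2 and 3: (-13)(-217) − (-156)(-18) = 13 ≠ 0, so XY and XZ are not parallel and the points are not collinear.

No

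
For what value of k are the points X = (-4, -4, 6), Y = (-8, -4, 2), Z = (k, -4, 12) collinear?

2

Collinearity requires XY × XZ = 0; each component is linear in k.
The y-component gives (-4)k + (8) = 0, so k = 2.
The remaining components then also vanish.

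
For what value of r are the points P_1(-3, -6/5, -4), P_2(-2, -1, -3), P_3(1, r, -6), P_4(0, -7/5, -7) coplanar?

-6/5

Normal to plane P_1P_2P_4: n = (-2/5, 6, -4/5); plane equation n·P = -14/5.
Requiring n·P_3 = -14/5: (6)r + (22/5) = -14/5.
So r = -6/5.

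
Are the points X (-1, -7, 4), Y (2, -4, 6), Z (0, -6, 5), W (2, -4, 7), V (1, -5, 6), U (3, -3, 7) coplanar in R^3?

Yes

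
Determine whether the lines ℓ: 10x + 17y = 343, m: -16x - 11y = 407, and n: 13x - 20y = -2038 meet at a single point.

Yes

Intersecting ℓ and m: solving the 2×2 system gives (x, y) = (-66, 59).
Substitute into n: (13)(-66) + (-20)(59) = -2038.
This equals -2038, so (-66, 59) lies on all three lines and they are concurrent.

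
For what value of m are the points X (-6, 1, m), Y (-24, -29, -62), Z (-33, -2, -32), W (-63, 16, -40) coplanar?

4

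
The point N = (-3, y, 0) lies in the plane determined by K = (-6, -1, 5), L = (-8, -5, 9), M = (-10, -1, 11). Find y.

A normal to the plane is n = KL × KM = (-24, -4, -16).
N lies in the plane iff n · KN = 0.
This gives (-4)y + (4) = 0, so y = 1.

1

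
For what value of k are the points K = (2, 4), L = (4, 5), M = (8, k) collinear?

7

Collinearity: (M − K) must be parallel to (L − K) = (2, 1).
Cross-multiplying the components: (k − 4)·(2) = (6)·(1).
Solving gives k = 7.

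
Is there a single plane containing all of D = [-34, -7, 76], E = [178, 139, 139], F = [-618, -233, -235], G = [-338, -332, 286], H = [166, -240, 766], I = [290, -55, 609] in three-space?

The plane through D, E, F has normal n = DE × DF = (-31168, 29140, 37352) and equation n·P = 3694484.
Checking the remaining points: n·G = 11542976, n·H = 16444144, n·I = 12105948.
Since n·G = 11542976 ≠ 3694484, G is off the plane and the points are not all coplanar.

No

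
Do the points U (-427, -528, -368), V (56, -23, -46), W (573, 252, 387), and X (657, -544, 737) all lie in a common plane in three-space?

The four points are coplanar iff the 3×3 determinant with rows UV, UW, UX is zero.
Rows: (483, 505, 322), (1000, 780, 755), (1084, -16, 1105).
Expanding along the first row: (483)(873980) − (505)(286580) + (322)(-861520) = 0.
Zero determinant ⇒ coplanar.

Yes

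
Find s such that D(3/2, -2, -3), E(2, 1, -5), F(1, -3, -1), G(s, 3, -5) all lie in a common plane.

2

The points are coplanar iff DE · (DF × DG) = 0.
Expanding, this is linear in s: (4)s + (-8) = 0.
So s = 2.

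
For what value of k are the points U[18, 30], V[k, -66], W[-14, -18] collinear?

-46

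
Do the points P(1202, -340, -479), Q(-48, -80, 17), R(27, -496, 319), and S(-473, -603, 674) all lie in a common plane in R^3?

A normal to the plane through P, Q, R is n = PQ × PR = (284856, 414700, 500500).
The plane has equation n·X = -38340588. For S: n·S = -47463988.
-47463988 ≠ -38340588, so S is off the plane.

No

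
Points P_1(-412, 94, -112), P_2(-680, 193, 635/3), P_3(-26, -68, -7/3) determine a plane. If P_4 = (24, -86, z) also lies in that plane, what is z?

-230/3

Coplanarity requires P_1P_2 · (P_1P_3 × P_1P_4) = 0.
P_1P_2 = (-268, 99, 971/3), P_1P_3 = (386, -162, 329/3); the triple product is linear in z with coefficient 5202 and constant term 398820.
Setting it to zero: z = -230/3.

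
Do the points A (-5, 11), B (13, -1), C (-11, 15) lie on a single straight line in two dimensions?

Yes

AB = (18, -12), AC = (-6, 4).
Twice the signed area of △ABC is (18)(4) − (-12)(-6) = 0.
The triangle is degenerate (zero area), so the points are collinear.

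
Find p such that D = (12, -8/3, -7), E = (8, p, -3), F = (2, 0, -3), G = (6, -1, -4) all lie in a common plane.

-4/3

The points are coplanar iff DE · (DF × DG) = 0.
Expanding, this is linear in p: (6)p + (8) = 0.
So p = -4/3.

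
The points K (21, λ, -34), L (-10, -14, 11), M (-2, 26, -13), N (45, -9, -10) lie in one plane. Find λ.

51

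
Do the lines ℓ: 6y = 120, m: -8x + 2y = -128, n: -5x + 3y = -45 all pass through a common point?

Lines aᵢx + bᵢy = cᵢ with pairwise distinct directions are concurrent exactly when det[aᵢ bᵢ cᵢ] = 0.
Here the determinant is 0.
It vanishes, so the lines are concurrent at (21, 20).

Yes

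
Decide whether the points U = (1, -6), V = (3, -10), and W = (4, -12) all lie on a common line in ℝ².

Yes

UV = (2, -4), UW = (3, -6).
Twice the signed area of △UVW is (2)(-6) − (-4)(3) = 0.
The triangle is degenerate (zero area), so the points are collinear.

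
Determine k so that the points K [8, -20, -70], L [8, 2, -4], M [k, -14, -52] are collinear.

Direction KL = (0, 22, 66). From the y-coordinate of M, the parameter along the line is τ = (-14 − (-20))/22 = 3/11.
Then k = 8 + 3/11·(0) = 8.

8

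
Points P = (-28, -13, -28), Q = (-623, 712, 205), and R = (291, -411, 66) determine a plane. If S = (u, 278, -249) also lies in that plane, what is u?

Coplanarity requires PQ · (PR × PS) = 0.
PQ = (-595, 725, 233), PR = (319, -398, 94); the triple product is linear in u with coefficient 160884 and constant term 41186304.
Setting it to zero: u = -256.

-256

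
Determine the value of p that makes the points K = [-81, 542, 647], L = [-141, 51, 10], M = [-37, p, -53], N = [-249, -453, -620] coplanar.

Normal to plane KLN: n = (-11718, 30996, -22788); plane equation n·P = 3005154.
Requiring n·M = 3005154: (30996)p + (1641330) = 3005154.
So p = 44.

44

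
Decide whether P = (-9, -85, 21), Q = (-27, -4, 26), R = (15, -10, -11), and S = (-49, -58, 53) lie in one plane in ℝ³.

No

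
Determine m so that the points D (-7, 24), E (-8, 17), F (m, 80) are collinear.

The three points are collinear iff det[DE; DF] = 0.
This determinant is linear in m: (7)m + (-7) = 0, so m = 1.

1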